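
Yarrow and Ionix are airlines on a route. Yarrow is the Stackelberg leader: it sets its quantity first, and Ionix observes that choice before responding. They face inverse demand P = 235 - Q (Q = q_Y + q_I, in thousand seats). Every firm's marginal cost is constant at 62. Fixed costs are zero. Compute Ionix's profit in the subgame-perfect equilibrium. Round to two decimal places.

Solve by backward induction. Given q_Y, the follower Ionix maximises π_I = (235 - q_Y - q_I)q_I - 62q_I.
Setting the follower's marginal profit to zero, 173 - q_Y - 2q_I = 0, i.e. q_I = (173 - q_Y)/2.
Yarrow substitutes q_I(q_Y) into its own profit: π_Y = q_Y(235 - q_Y - (173 - q_Y)/2) - 62q_Y = (297/2 - (1/2)q_Y)q_Y - 62q_Y.
Maximising: ∂π_Y/∂q_Y = 173/2 - q_Y = 0, giving q_Y = 173/2.
Then q_I = (173 - 173/2)/2 = 173/4.
Price P = 235 - 519/4 = 421/4.
Ionix's profit: (421/4 - 62)·(173/4) = 1870.5625.

1870.56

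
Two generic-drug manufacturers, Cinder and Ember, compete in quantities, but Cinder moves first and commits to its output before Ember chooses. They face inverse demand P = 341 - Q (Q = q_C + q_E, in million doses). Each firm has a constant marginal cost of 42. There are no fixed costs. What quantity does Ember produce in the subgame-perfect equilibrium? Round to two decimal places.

The follower Ember best-responds to any q_C: π_E = (341 - Q)q_E - 42q_E.
Follower FOC: 299 - q_C - 2q_E = 0, so q_E(q_C) = (299 - q_C)/2.
Cinder substitutes q_E(q_C) into its own profit: π_C = q_C(341 - q_C - (299 - q_C)/2) - 42q_C = (383/2 - (1/2)q_C)q_C - 42q_C.
Leader FOC: 299/2 - q_C = 0, so q_C = 299/2.
Then q_E = (299 - 299/2)/2 = 299/4.

74.75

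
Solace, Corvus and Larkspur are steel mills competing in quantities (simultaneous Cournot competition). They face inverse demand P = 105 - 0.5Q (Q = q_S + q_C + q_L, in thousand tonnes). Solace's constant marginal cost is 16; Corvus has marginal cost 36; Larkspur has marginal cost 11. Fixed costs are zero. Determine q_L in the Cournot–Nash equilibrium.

62

Solace's profit: π_S = (105 - 0.5Q)q_S - (16q_S). Setting ∂π_S/∂q_S = 0: 89 - q_S - (1/2)(q_C + q_L) = 0.
Corvus's first-order condition: 69 - q_C - (1/2)(q_S + q_L) = 0.
Larkspur's first-order condition: 94 - q_L - (1/2)(q_S + q_C) = 0.
Summing all 3 equations gives 252 − 2Q = 0, hence Q = 126.
Back-substituting: q_S = (89 − 63)/(1/2) = 52, q_C = (69 − 63)/(1/2) = 12, q_L = (94 − 63)/(1/2) = 62.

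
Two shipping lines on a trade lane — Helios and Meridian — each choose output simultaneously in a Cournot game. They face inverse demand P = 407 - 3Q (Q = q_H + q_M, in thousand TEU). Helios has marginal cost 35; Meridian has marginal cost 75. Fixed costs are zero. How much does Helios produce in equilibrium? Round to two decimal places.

Helios's profit: π_H = (407 - 3Q)q_H - (35q_H). Setting ∂π_H/∂q_H = 0: 372 - 6q_H - 3(q_M) = 0.
Meridian's first-order condition: 332 - 6q_M - 3(q_H) = 0.
So q_H = (372 - 3q_M)/6 and q_M = (332 - 3q_H)/6.
Substituting one into the other gives q_H = 412/9 and q_M = 292/9.

45.78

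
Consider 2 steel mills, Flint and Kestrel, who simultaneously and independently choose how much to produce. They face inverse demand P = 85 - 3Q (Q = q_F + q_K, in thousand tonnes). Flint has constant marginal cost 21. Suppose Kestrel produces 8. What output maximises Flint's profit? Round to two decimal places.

6.67

With the rival's output fixed at 8, Flint's profit is π_F = (85 - 3·8 - 3q_F)q_F - (21q_F) = (61 - 3q_F)q_F - (21q_F).
∂π_F/∂q_F = 40 - 6q_F = 0, so q_F = 20/3.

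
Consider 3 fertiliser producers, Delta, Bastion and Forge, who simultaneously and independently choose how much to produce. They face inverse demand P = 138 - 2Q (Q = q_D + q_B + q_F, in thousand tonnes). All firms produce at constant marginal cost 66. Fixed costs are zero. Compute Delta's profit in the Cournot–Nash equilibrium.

162

A representative firm's profit is π_i = q_i(138 - 2Q) - 66q_i.
First-order condition (treating rivals' output as given): 72 - 4q_i - 2·Σ_{j≠i} q_j = 0.
With identical firms every q_j equals q_i, so Σ_{j≠i} q_j = 2q_i and 72 = 8q_i, giving q_i = 9.
Price P = 138 - 2·27 = 84.
Delta's profit: (84 - 66)·9 = 162.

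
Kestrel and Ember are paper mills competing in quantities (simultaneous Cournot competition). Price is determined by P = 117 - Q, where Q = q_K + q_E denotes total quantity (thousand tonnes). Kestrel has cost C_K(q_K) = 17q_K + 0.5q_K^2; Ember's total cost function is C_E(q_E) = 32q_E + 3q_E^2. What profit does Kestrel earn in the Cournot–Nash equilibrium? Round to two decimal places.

1449.60

Kestrel's profit: π_K = (117 - Q)q_K - (17q_K + (1/2)q_K²). Setting ∂π_K/∂q_K = 0: 100 - 3q_K - (q_E) = 0.
Ember's first-order condition: 85 - 8q_E - (q_K) = 0.
So q_K = (100 - q_E)/3 and q_E = (85 - q_K)/8.
Solving the pair: q_K = 715/23, q_E = 155/23.
Price P = 117 - 870/23 = 1821/23.
Kestrel's profit: (1821/23)·(715/23) - 17·(715/23) - (1/2)(715/23)² = 1449.5983.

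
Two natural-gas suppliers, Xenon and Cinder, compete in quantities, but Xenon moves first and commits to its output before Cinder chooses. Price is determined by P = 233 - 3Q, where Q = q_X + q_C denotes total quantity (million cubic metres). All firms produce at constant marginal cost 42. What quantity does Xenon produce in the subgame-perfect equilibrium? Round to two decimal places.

The follower Cinder best-responds to any q_X: π_C = (233 - 3Q)q_C - 42q_C.
Setting the follower's marginal profit to zero, 191 - 3q_X - 6q_C = 0, i.e. q_C = (191 - 3q_X)/6.
The leader anticipates this reaction. Substituting into P = 233 - 3Q gives P = 275/2 - (3/2)q_X, so π_X = (275/2 - (3/2)q_X)q_X - 42q_X.
The leader's first-order condition 191/2 - 3q_X = 0 yields q_X = 191/6.
Then q_C = (191 - 3·(191/6))/6 = 191/12.

31.83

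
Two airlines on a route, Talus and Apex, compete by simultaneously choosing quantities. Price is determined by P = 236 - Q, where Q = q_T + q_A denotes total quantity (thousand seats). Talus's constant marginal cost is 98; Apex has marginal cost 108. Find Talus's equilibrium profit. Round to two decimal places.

2433.78

Talus's profit: π_T = (236 - Q)q_T - (98q_T). Setting ∂π_T/∂q_T = 0: 138 - 2q_T - (q_A) = 0.
Apex's profit: π_A = (236 - Q)q_A - (108q_A). Setting ∂π_A/∂q_A = 0: 128 - 2q_A - (q_T) = 0.
So q_T = (138 - q_A)/2 and q_A = (128 - q_T)/2.
Solving the pair: q_T = 148/3, q_A = 118/3.
Price P = 236 - 266/3 = 442/3.
Talus's profit: (442/3 - 98)·(148/3) = 2433.7778.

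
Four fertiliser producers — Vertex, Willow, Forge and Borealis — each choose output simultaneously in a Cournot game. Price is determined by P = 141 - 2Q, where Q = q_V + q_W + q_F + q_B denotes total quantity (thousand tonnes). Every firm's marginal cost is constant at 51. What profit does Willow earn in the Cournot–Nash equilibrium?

162

A representative firm's profit is π_i = q_i(141 - 2Q) - 51q_i.
Setting ∂π_i/∂q_i = 0 with rivals' quantities fixed: 90 - 4q_i - 2·Σ_{j≠i} q_j = 0.
By symmetry each firm produces the same amount; substituting Σ_{j≠i} q_j = 3q_i yields q_i = 90/10 = 9.
Price P = 141 - 2·36 = 69.
Willow's profit: (69 - 51)·9 = 162.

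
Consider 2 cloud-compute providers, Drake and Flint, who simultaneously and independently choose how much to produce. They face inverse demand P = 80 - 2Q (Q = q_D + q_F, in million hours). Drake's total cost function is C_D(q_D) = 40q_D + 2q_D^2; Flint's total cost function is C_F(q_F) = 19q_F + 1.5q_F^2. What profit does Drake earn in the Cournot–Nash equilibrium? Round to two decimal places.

36.93

Drake's profit: π_D = (80 - 2Q)q_D - (40q_D + 2q_D²). Setting ∂π_D/∂q_D = 0: 40 - 8q_D - 2(q_F) = 0.
Flint's profit: π_F = (80 - 2Q)q_F - (19q_F + (3/2)q_F²). Setting ∂π_F/∂q_F = 0: 61 - 7q_F - 2(q_D) = 0.
Best responses: q_D = (40 - 2q_F)/8, q_F = (61 - 2q_D)/7.
Solving the pair: q_D = 79/26, q_F = 102/13.
Price P = 80 - 2·(283/26) = 757/13.
Drake's profit: (757/13)·(79/26) - 40·(79/26) - 2(79/26)² = 36.9290.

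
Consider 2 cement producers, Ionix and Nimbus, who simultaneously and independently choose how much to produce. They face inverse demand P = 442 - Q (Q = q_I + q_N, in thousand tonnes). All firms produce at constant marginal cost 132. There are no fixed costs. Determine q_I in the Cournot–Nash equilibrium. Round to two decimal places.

Each firm earns π_i = (442 - Q)q_i - 132q_i.
Setting ∂π_i/∂q_i = 0 with rivals' quantities fixed: 310 - 2q_i - q_j = 0.
By symmetry each firm produces the same amount; substituting q_j = q_i yields q_i = 310/3.

103.33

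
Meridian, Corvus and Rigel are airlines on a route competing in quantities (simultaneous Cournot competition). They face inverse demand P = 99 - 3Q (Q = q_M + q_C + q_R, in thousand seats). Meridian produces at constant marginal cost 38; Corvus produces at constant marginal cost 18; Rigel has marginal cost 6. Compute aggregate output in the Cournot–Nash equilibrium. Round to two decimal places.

Meridian's profit: π_M = (99 - 3Q)q_M - (38q_M). Setting ∂π_M/∂q_M = 0: 61 - 6q_M - 3(q_C + q_R) = 0.
Corvus's first-order condition: 81 - 6q_C - 3(q_M + q_R) = 0.
Rigel's first-order condition: 93 - 6q_R - 3(q_M + q_C) = 0.
Adding the 3 conditions: 235 − 6Q − 6Q = 0, i.e. Q = 235/12.
Back-substituting: q_M = (61 − 235/4)/3 = 3/4, q_C = (81 − 235/4)/3 = 89/12, q_R = (93 − 235/4)/3 = 137/12.
Total output Q = 3/4 + 89/12 + 137/12 = 235/12.

19.58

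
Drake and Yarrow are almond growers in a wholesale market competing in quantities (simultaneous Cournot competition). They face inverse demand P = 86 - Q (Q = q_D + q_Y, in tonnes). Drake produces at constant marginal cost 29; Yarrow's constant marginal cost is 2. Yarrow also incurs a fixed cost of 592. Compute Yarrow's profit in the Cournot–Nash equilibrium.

Drake's profit: π_D = (86 - Q)q_D - (29q_D). Setting ∂π_D/∂q_D = 0: 57 - 2q_D - (q_Y) = 0.
Yarrow's first-order condition: 84 - 2q_Y - (q_D) = 0.
So q_D = (57 - q_Y)/2 and q_Y = (84 - q_D)/2.
Solving the pair: q_D = 10, q_Y = 37.
Price P = 86 - 47 = 39.
Yarrow's profit: (39 - 2)·37 - 592 = 777.

777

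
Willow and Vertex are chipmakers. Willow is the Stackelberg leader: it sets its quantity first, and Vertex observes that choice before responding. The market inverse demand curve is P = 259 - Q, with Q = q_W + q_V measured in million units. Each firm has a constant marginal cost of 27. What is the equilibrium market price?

85

Solve by backward induction. Given q_W, the follower Vertex maximises π_V = (259 - q_W - q_V)q_V - 27q_V.
Follower FOC: 232 - q_W - 2q_V = 0, so q_V(q_W) = (232 - q_W)/2.
The leader anticipates this reaction. Substituting into P = 259 - Q gives P = 143 - (1/2)q_W, so π_W = (143 - (1/2)q_W)q_W - 27q_W.
Leader FOC: 116 - q_W = 0, so q_W = 116.
Then q_V = (232 - 116)/2 = 58.
Total output Q = 174, so price P = 259 - 174 = 85.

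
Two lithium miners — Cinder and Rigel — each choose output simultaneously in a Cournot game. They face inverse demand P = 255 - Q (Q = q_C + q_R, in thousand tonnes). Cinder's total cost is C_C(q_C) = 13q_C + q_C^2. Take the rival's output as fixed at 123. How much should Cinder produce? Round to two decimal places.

With the rival's output fixed at 123, Cinder's profit is π_C = (255 - 123 - q_C)q_C - (13q_C + q_C²) = (132 - q_C)q_C - (13q_C + q_C²).
∂π_C/∂q_C = 119 - 4q_C = 0, so q_C = 119/4.

29.75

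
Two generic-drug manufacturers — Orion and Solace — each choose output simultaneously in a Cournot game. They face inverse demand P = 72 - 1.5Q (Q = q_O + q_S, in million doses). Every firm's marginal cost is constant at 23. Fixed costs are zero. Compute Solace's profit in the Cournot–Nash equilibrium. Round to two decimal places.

Each firm earns π_i = (72 - 1.5Q)q_i - 23q_i.
First-order condition (treating rivals' output as given): 49 - 3q_i - (3/2)q_j = 0.
By symmetry each firm produces the same amount; substituting q_j = q_i yields q_i = 49/(9/2) = 98/9.
Price P = 72 - (3/2)·(196/9) = 118/3.
Solace's profit: (118/3 - 23)·(98/9) = 177.8519.

177.85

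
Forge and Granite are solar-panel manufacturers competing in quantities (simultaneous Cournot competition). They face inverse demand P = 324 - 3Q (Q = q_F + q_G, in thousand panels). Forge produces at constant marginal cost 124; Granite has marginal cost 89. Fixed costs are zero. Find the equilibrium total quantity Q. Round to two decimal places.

Forge's profit: π_F = (324 - 3Q)q_F - (124q_F). Setting ∂π_F/∂q_F = 0: 200 - 6q_F - 3(q_G) = 0.
Granite's profit: π_G = (324 - 3Q)q_G - (89q_G). Setting ∂π_G/∂q_G = 0: 235 - 6q_G - 3(q_F) = 0.
So q_F = (200 - 3q_G)/6 and q_G = (235 - 3q_F)/6.
Solving the pair: q_F = 55/3, q_G = 30.
Total output Q = 55/3 + 30 = 145/3.

48.33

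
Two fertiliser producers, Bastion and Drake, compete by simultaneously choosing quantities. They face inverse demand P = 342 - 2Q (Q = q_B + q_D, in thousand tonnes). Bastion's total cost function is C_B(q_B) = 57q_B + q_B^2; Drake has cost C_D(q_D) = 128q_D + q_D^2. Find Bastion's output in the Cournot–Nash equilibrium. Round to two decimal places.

40.06

Bastion's profit: π_B = (342 - 2Q)q_B - (57q_B + q_B²). Setting ∂π_B/∂q_B = 0: 285 - 6q_B - 2(q_D) = 0.
Drake's first-order condition: 214 - 6q_D - 2(q_B) = 0.
Rearranging gives the reaction functions q_B = (285 - 2q_D)/6 and q_D = (214 - 2q_B)/6.
Substituting one into the other gives q_B = 641/16 and q_D = 357/16.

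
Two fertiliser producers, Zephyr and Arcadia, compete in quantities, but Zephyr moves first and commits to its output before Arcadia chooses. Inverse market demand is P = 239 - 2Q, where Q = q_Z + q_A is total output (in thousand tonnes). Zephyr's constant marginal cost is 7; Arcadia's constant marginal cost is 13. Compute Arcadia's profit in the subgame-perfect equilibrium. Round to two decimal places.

Solve by backward induction. Given q_Z, the follower Arcadia maximises π_A = (239 - 2q_Z - 2q_A)q_A - 13q_A.
Setting the follower's marginal profit to zero, 226 - 2q_Z - 4q_A = 0, i.e. q_A = (226 - 2q_Z)/4.
The leader anticipates this reaction. Substituting into P = 239 - 2Q gives P = 126 - q_Z, so π_Z = (126 - q_Z)q_Z - 7q_Z.
Maximising: ∂π_Z/∂q_Z = 119 - 2q_Z = 0, giving q_Z = 119/2.
Then q_A = (226 - 2·(119/2))/4 = 107/4.
Price P = 239 - 2·(345/4) = 133/2.
Arcadia's profit: (133/2 - 13)·(107/4) = 1431.1250.

1431.13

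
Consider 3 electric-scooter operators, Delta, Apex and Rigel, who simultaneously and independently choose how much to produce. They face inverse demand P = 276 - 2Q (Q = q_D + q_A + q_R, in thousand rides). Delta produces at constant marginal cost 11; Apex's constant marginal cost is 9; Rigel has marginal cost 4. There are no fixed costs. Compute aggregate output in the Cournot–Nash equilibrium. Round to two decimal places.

100.50

Delta's profit: π_D = (276 - 2Q)q_D - (11q_D). Setting ∂π_D/∂q_D = 0: 265 - 4q_D - 2(q_A + q_R) = 0.
Apex's first-order condition: 267 - 4q_A - 2(q_D + q_R) = 0.
Rigel's first-order condition: 272 - 4q_R - 2(q_D + q_A) = 0.
Adding the 3 conditions: 804 − 4Q − 4Q = 0, i.e. Q = 201/2.
Back-substituting: q_D = (265 − 201)/2 = 32, q_A = (267 − 201)/2 = 33, q_R = (272 − 201)/2 = 71/2.
Total output Q = 32 + 33 + 71/2 = 201/2.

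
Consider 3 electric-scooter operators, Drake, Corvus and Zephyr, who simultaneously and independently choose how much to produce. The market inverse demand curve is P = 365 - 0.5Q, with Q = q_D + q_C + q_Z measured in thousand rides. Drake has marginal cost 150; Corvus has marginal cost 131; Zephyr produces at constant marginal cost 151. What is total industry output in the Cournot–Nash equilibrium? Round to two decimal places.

Drake's profit: π_D = (365 - 0.5Q)q_D - (150q_D). Setting ∂π_D/∂q_D = 0: 215 - q_D - (1/2)(q_C + q_Z) = 0.
Corvus's first-order condition: 234 - q_C - (1/2)(q_D + q_Z) = 0.
Zephyr's first-order condition: 214 - q_Z - (1/2)(q_D + q_C) = 0.
Summing all 3 equations gives 663 − 2Q = 0, hence Q = 663/2.
Back-substituting: q_D = (215 − 663/4)/(1/2) = 197/2, q_C = (234 − 663/4)/(1/2) = 273/2, q_Z = (214 − 663/4)/(1/2) = 193/2.
Total output Q = 197/2 + 273/2 + 193/2 = 663/2.

331.50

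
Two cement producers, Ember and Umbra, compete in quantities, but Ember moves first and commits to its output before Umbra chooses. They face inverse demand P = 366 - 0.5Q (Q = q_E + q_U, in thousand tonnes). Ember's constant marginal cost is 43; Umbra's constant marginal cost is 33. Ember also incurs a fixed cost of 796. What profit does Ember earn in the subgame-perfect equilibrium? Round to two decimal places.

23696.25

The follower Umbra best-responds to any q_E: π_U = (366 - 0.5Q)q_U - 33q_U.
Follower FOC: 333 - (1/2)q_E - q_U = 0, so q_U(q_E) = (333 - (1/2)q_E).
The leader anticipates this reaction. Substituting into P = 366 - 0.5Q gives P = 399/2 - (1/4)q_E, so π_E = (399/2 - (1/4)q_E)q_E - 43q_E.
Maximising: ∂π_E/∂q_E = 313/2 - (1/2)q_E = 0, giving q_E = 313.
Then q_U = (333 - (1/2)·313) = 353/2.
Price P = 366 - (1/2)·(979/2) = 485/4.
Ember's profit: (485/4 - 43)·313 - 796 = 23696.2500.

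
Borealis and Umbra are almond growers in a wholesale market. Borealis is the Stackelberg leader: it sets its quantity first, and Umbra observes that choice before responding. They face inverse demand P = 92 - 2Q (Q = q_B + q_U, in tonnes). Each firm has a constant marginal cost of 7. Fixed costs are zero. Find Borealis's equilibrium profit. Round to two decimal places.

The follower Umbra best-responds to any q_B: π_U = (92 - 2Q)q_U - 7q_U.
Setting the follower's marginal profit to zero, 85 - 2q_B - 4q_U = 0, i.e. q_U = (85 - 2q_B)/4.
Borealis substitutes q_U(q_B) into its own profit: π_B = q_B(92 - 2q_B - (85 - 2q_B)/2) - 7q_B = (99/2 - q_B)q_B - 7q_B.
The leader's first-order condition 85/2 - 2q_B = 0 yields q_B = 85/4.
Then q_U = (85 - 2·(85/4))/4 = 85/8.
Price P = 92 - 2·(255/8) = 113/4.
Borealis's profit: (113/4 - 7)·(85/4) = 451.5625.

451.56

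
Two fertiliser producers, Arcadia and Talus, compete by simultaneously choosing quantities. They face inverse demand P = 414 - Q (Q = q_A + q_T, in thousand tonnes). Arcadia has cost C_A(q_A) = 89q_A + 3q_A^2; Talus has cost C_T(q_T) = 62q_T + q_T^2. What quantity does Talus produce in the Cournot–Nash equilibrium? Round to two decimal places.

Arcadia's profit: π_A = (414 - Q)q_A - (89q_A + 3q_A²). Setting ∂π_A/∂q_A = 0: 325 - 8q_A - (q_T) = 0.
Talus's first-order condition: 352 - 4q_T - (q_A) = 0.
Best responses: q_A = (325 - q_T)/8, q_T = (352 - q_A)/4.
Solving the pair: q_A = 948/31, q_T = 80.3548.

80.35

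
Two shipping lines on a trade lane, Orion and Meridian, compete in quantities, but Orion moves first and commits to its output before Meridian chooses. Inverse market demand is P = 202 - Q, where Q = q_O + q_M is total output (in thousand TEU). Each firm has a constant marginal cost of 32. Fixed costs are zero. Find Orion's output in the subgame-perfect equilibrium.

85

Solve by backward induction. Given q_O, the follower Meridian maximises π_M = (202 - q_O - q_M)q_M - 32q_M.
Setting the follower's marginal profit to zero, 170 - q_O - 2q_M = 0, i.e. q_M = (170 - q_O)/2.
The leader anticipates this reaction. Substituting into P = 202 - Q gives P = 117 - (1/2)q_O, so π_O = (117 - (1/2)q_O)q_O - 32q_O.
Leader FOC: 85 - q_O = 0, so q_O = 85.
Then q_M = (170 - 85)/2 = 85/2.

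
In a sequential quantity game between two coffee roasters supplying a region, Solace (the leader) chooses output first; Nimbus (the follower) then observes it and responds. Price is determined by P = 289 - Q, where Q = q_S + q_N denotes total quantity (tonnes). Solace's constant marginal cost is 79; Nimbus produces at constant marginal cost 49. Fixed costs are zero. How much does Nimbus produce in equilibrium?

75

Solve by backward induction. Given q_S, the follower Nimbus maximises π_N = (289 - q_S - q_N)q_N - 49q_N.
Follower FOC: 240 - q_S - 2q_N = 0, so q_N(q_S) = (240 - q_S)/2.
The leader anticipates this reaction. Substituting into P = 289 - Q gives P = 169 - (1/2)q_S, so π_S = (169 - (1/2)q_S)q_S - 79q_S.
Maximising: ∂π_S/∂q_S = 90 - q_S = 0, giving q_S = 90.
Then q_N = (240 - 90)/2 = 75.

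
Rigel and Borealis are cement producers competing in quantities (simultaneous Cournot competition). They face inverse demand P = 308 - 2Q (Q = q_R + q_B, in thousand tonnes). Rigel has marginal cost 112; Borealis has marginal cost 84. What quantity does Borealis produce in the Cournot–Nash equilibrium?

42

Rigel's profit: π_R = (308 - 2Q)q_R - (112q_R). Setting ∂π_R/∂q_R = 0: 196 - 4q_R - 2(q_B) = 0.
Borealis's profit: π_B = (308 - 2Q)q_B - (84q_B). Setting ∂π_B/∂q_B = 0: 224 - 4q_B - 2(q_R) = 0.
Best responses: q_R = (196 - 2q_B)/4, q_B = (224 - 2q_R)/4.
Substituting one into the other gives q_R = 28 and q_B = 42.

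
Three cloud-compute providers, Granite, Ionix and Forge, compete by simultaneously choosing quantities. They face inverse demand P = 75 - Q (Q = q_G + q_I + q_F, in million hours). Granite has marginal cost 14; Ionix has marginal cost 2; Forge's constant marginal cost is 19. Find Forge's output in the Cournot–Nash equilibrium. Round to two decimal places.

8.50

Granite's profit: π_G = (75 - Q)q_G - (14q_G). Setting ∂π_G/∂q_G = 0: 61 - 2q_G - (q_I + q_F) = 0.
Ionix's first-order condition: 73 - 2q_I - (q_G + q_F) = 0.
Forge's profit: π_F = (75 - Q)q_F - (19q_F). Setting ∂π_F/∂q_F = 0: 56 - 2q_F - (q_G + q_I) = 0.
Summing all 3 equations gives 190 − 4Q = 0, hence Q = 95/2.
Back-substituting: q_G = (61 − 95/2) = 27/2, q_I = (73 − 95/2) = 51/2, q_F = (56 − 95/2) = 17/2.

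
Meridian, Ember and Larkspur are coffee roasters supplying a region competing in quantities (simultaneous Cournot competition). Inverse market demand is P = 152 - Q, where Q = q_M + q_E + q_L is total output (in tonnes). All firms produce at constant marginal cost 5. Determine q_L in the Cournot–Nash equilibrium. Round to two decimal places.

36.75

Each firm earns π_i = (152 - Q)q_i - 5q_i.
First-order condition (treating rivals' output as given): 147 - 2q_i - Σ_{j≠i} q_j = 0.
By symmetry each firm produces the same amount; substituting Σ_{j≠i} q_j = 2q_i yields q_i = 147/4.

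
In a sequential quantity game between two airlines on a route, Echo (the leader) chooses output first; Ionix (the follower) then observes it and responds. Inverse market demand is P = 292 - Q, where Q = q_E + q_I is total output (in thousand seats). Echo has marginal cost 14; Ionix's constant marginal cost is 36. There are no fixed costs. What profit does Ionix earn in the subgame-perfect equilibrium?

The follower Ionix best-responds to any q_E: π_I = (292 - Q)q_I - 36q_I.
Follower FOC: 256 - q_E - 2q_I = 0, so q_I(q_E) = (256 - q_E)/2.
The leader anticipates this reaction. Substituting into P = 292 - Q gives P = 164 - (1/2)q_E, so π_E = (164 - (1/2)q_E)q_E - 14q_E.
Maximising: ∂π_E/∂q_E = 150 - q_E = 0, giving q_E = 150.
Then q_I = (256 - 150)/2 = 53.
Price P = 292 - 203 = 89.
Ionix's profit: (89 - 36)·53 = 2809.

2809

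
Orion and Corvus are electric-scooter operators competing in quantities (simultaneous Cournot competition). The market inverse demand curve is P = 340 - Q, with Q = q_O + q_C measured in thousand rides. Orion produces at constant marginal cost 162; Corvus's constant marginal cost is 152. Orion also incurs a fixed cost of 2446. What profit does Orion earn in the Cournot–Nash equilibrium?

Orion's profit: π_O = (340 - Q)q_O - (162q_O). Setting ∂π_O/∂q_O = 0: 178 - 2q_O - (q_C) = 0.
Corvus's first-order condition: 188 - 2q_C - (q_O) = 0.
So q_O = (178 - q_C)/2 and q_C = (188 - q_O)/2.
Substituting one into the other gives q_O = 56 and q_C = 66.
Price P = 340 - 122 = 218.
Orion's profit: (218 - 162)·56 - 2446 = 690.

690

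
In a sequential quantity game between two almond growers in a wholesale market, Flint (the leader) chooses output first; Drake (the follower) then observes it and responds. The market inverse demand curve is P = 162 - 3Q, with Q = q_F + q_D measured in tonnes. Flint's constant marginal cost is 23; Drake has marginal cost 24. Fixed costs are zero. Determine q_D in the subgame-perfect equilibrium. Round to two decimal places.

The follower Drake best-responds to any q_F: π_D = (162 - 3Q)q_D - 24q_D.
Follower FOC: 138 - 3q_F - 6q_D = 0, so q_D(q_F) = (138 - 3q_F)/6.
Flint substitutes q_D(q_F) into its own profit: π_F = q_F(162 - 3q_F - (138 - 3q_F)/2) - 23q_F = (93 - (3/2)q_F)q_F - 23q_F.
The leader's first-order condition 70 - 3q_F = 0 yields q_F = 70/3.
Then q_D = (138 - 3·(70/3))/6 = 34/3.

11.33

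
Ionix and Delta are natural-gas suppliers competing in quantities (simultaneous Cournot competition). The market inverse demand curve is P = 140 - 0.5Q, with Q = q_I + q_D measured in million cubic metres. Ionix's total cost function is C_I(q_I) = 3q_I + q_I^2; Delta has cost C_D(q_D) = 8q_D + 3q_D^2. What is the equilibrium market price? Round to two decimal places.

Ionix's profit: π_I = (140 - 0.5Q)q_I - (3q_I + q_I²). Setting ∂π_I/∂q_I = 0: 137 - 3q_I - (1/2)(q_D) = 0.
Delta's first-order condition: 132 - 7q_D - (1/2)(q_I) = 0.
Rearranging gives the reaction functions q_I = (137 - (1/2)q_D)/3 and q_D = (132 - (1/2)q_I)/7.
Solving the pair: q_I = 43.0361, q_D = 1310/83.
Total output Q = 58.8193, so price P = 140 - (1/2)·58.8193 = 110.5904.

110.59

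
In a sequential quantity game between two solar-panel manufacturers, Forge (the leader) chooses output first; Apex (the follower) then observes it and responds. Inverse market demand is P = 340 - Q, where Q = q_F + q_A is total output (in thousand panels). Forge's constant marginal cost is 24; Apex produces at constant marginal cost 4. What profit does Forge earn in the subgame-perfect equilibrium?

The follower Apex best-responds to any q_F: π_A = (340 - Q)q_A - 4q_A.
Setting the follower's marginal profit to zero, 336 - q_F - 2q_A = 0, i.e. q_A = (336 - q_F)/2.
Forge substitutes q_A(q_F) into its own profit: π_F = q_F(340 - q_F - (336 - q_F)/2) - 24q_F = (172 - (1/2)q_F)q_F - 24q_F.
The leader's first-order condition 148 - q_F = 0 yields q_F = 148.
Then q_A = (336 - 148)/2 = 94.
Price P = 340 - 242 = 98.
Forge's profit: (98 - 24)·148 = 10952.

10952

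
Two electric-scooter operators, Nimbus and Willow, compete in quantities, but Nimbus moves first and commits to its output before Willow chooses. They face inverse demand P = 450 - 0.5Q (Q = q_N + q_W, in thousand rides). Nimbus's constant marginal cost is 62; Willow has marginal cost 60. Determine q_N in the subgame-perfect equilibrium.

Solve by backward induction. Given q_N, the follower Willow maximises π_W = (450 - (1/2)q_N - (1/2)q_W)q_W - 60q_W.
Follower FOC: 390 - (1/2)q_N - q_W = 0, so q_W(q_N) = (390 - (1/2)q_N).
Nimbus substitutes q_W(q_N) into its own profit: π_N = q_N(450 - (1/2)q_N - (390 - (1/2)q_N)/2) - 62q_N = (255 - (1/4)q_N)q_N - 62q_N.
Maximising: ∂π_N/∂q_N = 193 - (1/2)q_N = 0, giving q_N = 386.
Then q_W = (390 - (1/2)·386) = 197.

386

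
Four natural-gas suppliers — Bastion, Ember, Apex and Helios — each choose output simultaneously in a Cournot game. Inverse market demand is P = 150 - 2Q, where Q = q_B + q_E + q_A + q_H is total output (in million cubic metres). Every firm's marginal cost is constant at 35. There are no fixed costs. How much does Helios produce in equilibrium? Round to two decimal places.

11.50

Each firm earns π_i = (150 - 2Q)q_i - 35q_i.
Setting ∂π_i/∂q_i = 0 with rivals' quantities fixed: 115 - 4q_i - 2·Σ_{j≠i} q_j = 0.
By symmetry each firm produces the same amount; substituting Σ_{j≠i} q_j = 3q_i yields q_i = 115/10 = 23/2.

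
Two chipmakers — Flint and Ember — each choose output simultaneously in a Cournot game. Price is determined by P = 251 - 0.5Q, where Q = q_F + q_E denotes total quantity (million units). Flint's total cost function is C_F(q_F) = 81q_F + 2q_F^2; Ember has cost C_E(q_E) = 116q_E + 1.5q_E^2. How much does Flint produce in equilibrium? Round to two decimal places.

Flint's profit: π_F = (251 - 0.5Q)q_F - (81q_F + 2q_F²). Setting ∂π_F/∂q_F = 0: 170 - 5q_F - (1/2)(q_E) = 0.
Ember's first-order condition: 135 - 4q_E - (1/2)(q_F) = 0.
Rearranging gives the reaction functions q_F = (170 - (1/2)q_E)/5 and q_E = (135 - (1/2)q_F)/4.
Substituting one into the other gives q_F = 31.0127 and q_E = 29.8734.

31.01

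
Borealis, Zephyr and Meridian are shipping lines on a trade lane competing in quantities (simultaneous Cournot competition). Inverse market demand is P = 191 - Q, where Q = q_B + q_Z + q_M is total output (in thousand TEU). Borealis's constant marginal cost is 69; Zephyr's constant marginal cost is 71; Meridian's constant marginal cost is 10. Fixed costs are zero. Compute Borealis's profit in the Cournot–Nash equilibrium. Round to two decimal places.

264.06

Borealis's profit: π_B = (191 - Q)q_B - (69q_B). Setting ∂π_B/∂q_B = 0: 122 - 2q_B - (q_Z + q_M) = 0.
Zephyr's profit: π_Z = (191 - Q)q_Z - (71q_Z). Setting ∂π_Z/∂q_Z = 0: 120 - 2q_Z - (q_B + q_M) = 0.
Meridian's profit: π_M = (191 - Q)q_M - (10q_M). Setting ∂π_M/∂q_M = 0: 181 - 2q_M - (q_B + q_Z) = 0.
Summing all 3 equations gives 423 − 4Q = 0, hence Q = 423/4.
Back-substituting: q_B = (122 − 423/4) = 65/4, q_Z = (120 − 423/4) = 57/4, q_M = (181 − 423/4) = 301/4.
Price P = 191 - 423/4 = 341/4.
Borealis's profit: (341/4 - 69)·(65/4) = 264.0625.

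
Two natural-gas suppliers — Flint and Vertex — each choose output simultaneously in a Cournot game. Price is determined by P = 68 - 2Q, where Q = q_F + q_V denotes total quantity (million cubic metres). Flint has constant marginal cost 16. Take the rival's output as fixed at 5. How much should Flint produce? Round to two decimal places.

10.50

With the rival's output fixed at 5, Flint's profit is π_F = (68 - 2·5 - 2q_F)q_F - (16q_F) = (58 - 2q_F)q_F - (16q_F).
∂π_F/∂q_F = 42 - 4q_F = 0, so q_F = 21/2.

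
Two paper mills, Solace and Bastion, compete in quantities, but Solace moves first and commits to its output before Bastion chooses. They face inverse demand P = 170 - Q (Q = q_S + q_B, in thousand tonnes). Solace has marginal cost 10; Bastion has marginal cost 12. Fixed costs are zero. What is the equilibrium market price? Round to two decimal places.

50.50

Solve by backward induction. Given q_S, the follower Bastion maximises π_B = (170 - q_S - q_B)q_B - 12q_B.
Setting the follower's marginal profit to zero, 158 - q_S - 2q_B = 0, i.e. q_B = (158 - q_S)/2.
The leader anticipates this reaction. Substituting into P = 170 - Q gives P = 91 - (1/2)q_S, so π_S = (91 - (1/2)q_S)q_S - 10q_S.
Maximising: ∂π_S/∂q_S = 81 - q_S = 0, giving q_S = 81.
Then q_B = (158 - 81)/2 = 77/2.
Total output Q = 239/2, so price P = 170 - 239/2 = 101/2.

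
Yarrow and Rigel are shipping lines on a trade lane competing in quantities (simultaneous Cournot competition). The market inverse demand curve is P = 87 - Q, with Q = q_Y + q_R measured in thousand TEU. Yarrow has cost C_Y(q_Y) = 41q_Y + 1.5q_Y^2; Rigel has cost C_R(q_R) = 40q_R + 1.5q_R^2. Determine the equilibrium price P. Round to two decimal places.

71.50

Yarrow's profit: π_Y = (87 - Q)q_Y - (41q_Y + (3/2)q_Y²). Setting ∂π_Y/∂q_Y = 0: 46 - 5q_Y - (q_R) = 0.
Rigel's first-order condition: 47 - 5q_R - (q_Y) = 0.
Rearranging gives the reaction functions q_Y = (46 - q_R)/5 and q_R = (47 - q_Y)/5.
Solving the pair: q_Y = 61/8, q_R = 63/8.
Total output Q = 31/2, so price P = 87 - 31/2 = 143/2.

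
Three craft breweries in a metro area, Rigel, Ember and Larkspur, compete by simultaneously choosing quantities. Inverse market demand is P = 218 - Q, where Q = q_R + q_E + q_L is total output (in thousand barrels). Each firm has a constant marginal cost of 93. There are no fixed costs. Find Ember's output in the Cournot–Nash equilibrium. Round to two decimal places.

31.25

A representative firm's profit is π_i = q_i(218 - Q) - 93q_i.
Setting ∂π_i/∂q_i = 0 with rivals' quantities fixed: 125 - 2q_i - Σ_{j≠i} q_j = 0.
By symmetry each firm produces the same amount; substituting Σ_{j≠i} q_j = 2q_i yields q_i = 125/4.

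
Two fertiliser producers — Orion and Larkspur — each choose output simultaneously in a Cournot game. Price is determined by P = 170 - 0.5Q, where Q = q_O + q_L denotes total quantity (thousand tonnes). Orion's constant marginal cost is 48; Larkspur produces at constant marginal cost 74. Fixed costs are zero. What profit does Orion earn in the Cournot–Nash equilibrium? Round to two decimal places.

4867.56

Orion's profit: π_O = (170 - 0.5Q)q_O - (48q_O). Setting ∂π_O/∂q_O = 0: 122 - q_O - (1/2)(q_L) = 0.
Larkspur's profit: π_L = (170 - 0.5Q)q_L - (74q_L). Setting ∂π_L/∂q_L = 0: 96 - q_L - (1/2)(q_O) = 0.
Rearranging gives the reaction functions q_O = (122 - (1/2)q_L) and q_L = (96 - (1/2)q_O).
Solving the pair: q_O = 296/3, q_L = 140/3.
Price P = 170 - (1/2)·(436/3) = 292/3.
Orion's profit: (292/3 - 48)·(296/3) = 4867.5556.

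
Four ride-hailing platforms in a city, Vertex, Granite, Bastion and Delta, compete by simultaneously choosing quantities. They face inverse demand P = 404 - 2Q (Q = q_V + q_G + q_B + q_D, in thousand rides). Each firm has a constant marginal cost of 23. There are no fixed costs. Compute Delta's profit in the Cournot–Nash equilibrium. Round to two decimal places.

2903.22

Each firm earns π_i = (404 - 2Q)q_i - 23q_i.
Setting ∂π_i/∂q_i = 0 with rivals' quantities fixed: 381 - 4q_i - 2·Σ_{j≠i} q_j = 0.
By symmetry each firm produces the same amount; substituting Σ_{j≠i} q_j = 3q_i yields q_i = 381/10.
Price P = 404 - 2·(762/5) = 496/5.
Delta's profit: (496/5 - 23)·(381/10) = 2903.2200.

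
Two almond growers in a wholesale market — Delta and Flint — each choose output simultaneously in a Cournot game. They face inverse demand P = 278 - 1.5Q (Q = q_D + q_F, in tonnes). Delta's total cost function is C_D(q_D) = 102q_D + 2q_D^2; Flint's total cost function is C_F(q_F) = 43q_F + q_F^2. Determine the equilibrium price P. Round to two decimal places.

Delta's profit: π_D = (278 - 1.5Q)q_D - (102q_D + 2q_D²). Setting ∂π_D/∂q_D = 0: 176 - 7q_D - (3/2)(q_F) = 0.
Flint's first-order condition: 235 - 5q_F - (3/2)(q_D) = 0.
Rearranging gives the reaction functions q_D = (176 - (3/2)q_F)/7 and q_F = (235 - (3/2)q_D)/5.
Substituting one into the other gives q_D = 16.1069 and q_F = 42.1679.
Total output Q = 58.2748, so price P = 278 - (3/2)·58.2748 = 190.5878.

190.59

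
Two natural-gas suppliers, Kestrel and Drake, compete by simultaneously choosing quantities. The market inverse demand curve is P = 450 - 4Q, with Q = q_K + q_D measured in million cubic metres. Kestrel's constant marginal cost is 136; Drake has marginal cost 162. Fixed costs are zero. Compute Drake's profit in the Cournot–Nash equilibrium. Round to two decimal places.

1906.78

Kestrel's profit: π_K = (450 - 4Q)q_K - (136q_K). Setting ∂π_K/∂q_K = 0: 314 - 8q_K - 4(q_D) = 0.
Drake's first-order condition: 288 - 8q_D - 4(q_K) = 0.
So q_K = (314 - 4q_D)/8 and q_D = (288 - 4q_K)/8.
Substituting one into the other gives q_K = 85/3 and q_D = 131/6.
Price P = 450 - 4·(301/6) = 748/3.
Drake's profit: (748/3 - 162)·(131/6) = 1906.7778.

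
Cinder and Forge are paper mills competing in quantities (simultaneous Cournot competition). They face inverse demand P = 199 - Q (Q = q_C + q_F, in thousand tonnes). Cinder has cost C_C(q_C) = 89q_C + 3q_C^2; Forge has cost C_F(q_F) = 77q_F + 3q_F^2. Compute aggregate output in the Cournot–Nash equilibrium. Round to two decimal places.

25.78

Cinder's profit: π_C = (199 - Q)q_C - (89q_C + 3q_C²). Setting ∂π_C/∂q_C = 0: 110 - 8q_C - (q_F) = 0.
Forge's first-order condition: 122 - 8q_F - (q_C) = 0.
Rearranging gives the reaction functions q_C = (110 - q_F)/8 and q_F = (122 - q_C)/8.
Solving the pair: q_C = 758/63, q_F = 866/63.
Total output Q = 758/63 + 866/63 = 232/9.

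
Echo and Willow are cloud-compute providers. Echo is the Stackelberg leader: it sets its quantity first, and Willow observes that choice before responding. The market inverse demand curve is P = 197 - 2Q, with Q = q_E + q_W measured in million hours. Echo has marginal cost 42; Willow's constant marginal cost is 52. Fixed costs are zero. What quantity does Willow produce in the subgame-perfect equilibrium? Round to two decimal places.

Solve by backward induction. Given q_E, the follower Willow maximises π_W = (197 - 2q_E - 2q_W)q_W - 52q_W.
Follower FOC: 145 - 2q_E - 4q_W = 0, so q_W(q_E) = (145 - 2q_E)/4.
The leader anticipates this reaction. Substituting into P = 197 - 2Q gives P = 249/2 - q_E, so π_E = (249/2 - q_E)q_E - 42q_E.
Leader FOC: 165/2 - 2q_E = 0, so q_E = 165/4.
Then q_W = (145 - 2·(165/4))/4 = 125/8.

15.63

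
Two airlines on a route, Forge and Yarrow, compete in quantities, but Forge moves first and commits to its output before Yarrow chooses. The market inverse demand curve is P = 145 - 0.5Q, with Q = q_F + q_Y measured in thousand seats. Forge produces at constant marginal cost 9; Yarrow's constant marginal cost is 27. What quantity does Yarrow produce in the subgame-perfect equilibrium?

The follower Yarrow best-responds to any q_F: π_Y = (145 - 0.5Q)q_Y - 27q_Y.
Follower FOC: 118 - (1/2)q_F - q_Y = 0, so q_Y(q_F) = (118 - (1/2)q_F).
The leader anticipates this reaction. Substituting into P = 145 - 0.5Q gives P = 86 - (1/4)q_F, so π_F = (86 - (1/4)q_F)q_F - 9q_F.
Leader FOC: 77 - (1/2)q_F = 0, so q_F = 154.
Then q_Y = (118 - (1/2)·154) = 41.

41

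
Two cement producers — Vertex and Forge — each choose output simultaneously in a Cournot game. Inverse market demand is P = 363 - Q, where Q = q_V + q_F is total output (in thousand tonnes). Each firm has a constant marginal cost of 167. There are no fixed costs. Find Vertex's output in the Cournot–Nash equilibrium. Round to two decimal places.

65.33

A representative firm's profit is π_i = q_i(363 - Q) - 167q_i.
First-order condition (treating rivals' output as given): 196 - 2q_i - q_j = 0.
With identical firms every q_j equals q_i, so q_j = q_i and 196 = 3q_i, giving q_i = 196/3.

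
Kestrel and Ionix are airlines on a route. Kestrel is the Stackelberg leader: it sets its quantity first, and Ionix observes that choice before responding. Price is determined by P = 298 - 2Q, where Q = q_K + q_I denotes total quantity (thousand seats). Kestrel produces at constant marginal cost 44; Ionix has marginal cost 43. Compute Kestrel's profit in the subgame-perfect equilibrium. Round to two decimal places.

4000.56

Solve by backward induction. Given q_K, the follower Ionix maximises π_I = (298 - 2q_K - 2q_I)q_I - 43q_I.
Setting the follower's marginal profit to zero, 255 - 2q_K - 4q_I = 0, i.e. q_I = (255 - 2q_K)/4.
Kestrel substitutes q_I(q_K) into its own profit: π_K = q_K(298 - 2q_K - (255 - 2q_K)/2) - 44q_K = (341/2 - q_K)q_K - 44q_K.
Maximising: ∂π_K/∂q_K = 253/2 - 2q_K = 0, giving q_K = 253/4.
Then q_I = (255 - 2·(253/4))/4 = 257/8.
Price P = 298 - 2·(763/8) = 429/4.
Kestrel's profit: (429/4 - 44)·(253/4) = 4000.5625.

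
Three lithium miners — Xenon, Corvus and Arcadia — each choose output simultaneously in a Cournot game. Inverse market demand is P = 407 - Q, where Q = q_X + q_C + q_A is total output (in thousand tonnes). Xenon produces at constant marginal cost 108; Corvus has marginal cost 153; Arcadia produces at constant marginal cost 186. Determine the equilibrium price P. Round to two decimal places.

Xenon's profit: π_X = (407 - Q)q_X - (108q_X). Setting ∂π_X/∂q_X = 0: 299 - 2q_X - (q_C + q_A) = 0.
Corvus's profit: π_C = (407 - Q)q_C - (153q_C). Setting ∂π_C/∂q_C = 0: 254 - 2q_C - (q_X + q_A) = 0.
Arcadia's profit: π_A = (407 - Q)q_A - (186q_A). Setting ∂π_A/∂q_A = 0: 221 - 2q_A - (q_X + q_C) = 0.
Adding the 3 first-order conditions: 774 − 4Q = 0, so Q = 387/2.
Back-substituting: q_X = (299 − 387/2) = 211/2, q_C = (254 − 387/2) = 121/2, q_A = (221 − 387/2) = 55/2.
Total output Q = 387/2, so price P = 407 - 387/2 = 427/2.

213.50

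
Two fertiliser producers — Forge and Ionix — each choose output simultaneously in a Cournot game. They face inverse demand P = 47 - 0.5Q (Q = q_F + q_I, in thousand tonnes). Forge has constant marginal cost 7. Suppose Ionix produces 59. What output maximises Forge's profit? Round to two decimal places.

With the rival's output fixed at 59, Forge's profit is π_F = (47 - (1/2)·59 - (1/2)q_F)q_F - (7q_F) = (35/2 - (1/2)q_F)q_F - (7q_F).
∂π_F/∂q_F = 21/2 - q_F = 0, so q_F = 21/2.

10.50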